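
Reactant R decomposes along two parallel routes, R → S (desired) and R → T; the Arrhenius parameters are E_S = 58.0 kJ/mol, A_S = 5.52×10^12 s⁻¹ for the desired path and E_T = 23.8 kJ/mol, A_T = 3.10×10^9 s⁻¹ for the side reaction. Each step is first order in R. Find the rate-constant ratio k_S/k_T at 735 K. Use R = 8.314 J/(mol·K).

With equal orders, S_{S/T} = k_S/k_T = (A_S/A_T)·exp[(E_T−E_S)/(RT)].
(E_T−E_S)/(RT) = (23.8−58.0)×10³/(8.314×735) = -34200/6111 = -5.597.
k_S/k_T = (5.52×10^12/3.10×10^9)·exp(-5.597) = 1781 × 0.003710 = 6.61.

6.61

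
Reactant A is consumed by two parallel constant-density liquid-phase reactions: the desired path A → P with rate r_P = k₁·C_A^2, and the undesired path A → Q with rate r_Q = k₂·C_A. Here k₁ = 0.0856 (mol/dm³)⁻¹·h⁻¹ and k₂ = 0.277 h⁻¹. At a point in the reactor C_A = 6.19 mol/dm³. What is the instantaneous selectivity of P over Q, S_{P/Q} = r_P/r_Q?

1.91

S_{P/Q} = r_P/r_Q = (k₁·C_A^2)/(k₂·C_A) = (k₁/k₂)·C_A.
= (0.0856×6.190^2) / (0.277×6.190) = 3.280/1.715 = 1.91.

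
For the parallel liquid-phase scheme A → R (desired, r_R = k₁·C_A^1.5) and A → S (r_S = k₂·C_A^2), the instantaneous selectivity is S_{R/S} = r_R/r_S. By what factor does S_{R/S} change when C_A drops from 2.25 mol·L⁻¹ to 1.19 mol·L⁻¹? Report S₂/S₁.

S_{R/S} = (k₁/k₂)·C_A^-0.5, so S₂/S₁ = (C_{A,2}/C_{A,1})^-0.5.
= (1.19/2.25)^(-0.5) = (0.5289)^(-0.5) = 1.38.

1.38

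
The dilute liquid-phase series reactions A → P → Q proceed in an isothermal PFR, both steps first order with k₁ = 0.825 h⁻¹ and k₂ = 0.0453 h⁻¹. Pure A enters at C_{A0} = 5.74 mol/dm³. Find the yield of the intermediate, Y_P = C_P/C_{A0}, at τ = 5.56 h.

0.812

The intermediate concentration in a first-order A→B→C sequence is C_P = k₁C_{A0}(e^(−k₁τ) − e^(−k₂τ))/(k₂−k₁).
e^(−k₁τ) = e^(−0.825×5.56) = e^(−4.587) = 0.01018; e^(−k₂τ) = e^(−0.2519) = 0.7773.
C_P = 0.825×5.74/(0.0453−0.825) × (0.01018−0.7773) = (-6.073)×(-0.7672) = 4.659 mol/dm³.
Y_P = C_P/C_{A0} = 4.659/5.74 = 0.812.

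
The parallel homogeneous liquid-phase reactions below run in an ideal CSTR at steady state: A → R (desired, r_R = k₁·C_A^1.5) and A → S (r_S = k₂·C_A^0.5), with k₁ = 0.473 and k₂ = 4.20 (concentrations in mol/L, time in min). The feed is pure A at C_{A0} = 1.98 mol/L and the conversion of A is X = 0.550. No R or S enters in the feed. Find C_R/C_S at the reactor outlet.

Exit C_A = C_{A0}(1−X) = 1.98×0.450 = 0.8910 mol/L.
In a CSTR the entire volume is at exit conditions, so r_R = 0.473×0.8910^1.5 = 0.3978 and r_S = 4.20×0.8910^0.5 = 3.964.
Overall selectivity = C_R/C_S = r_Rτ/(r_Sτ) = r_R/r_S = 0.100.

0.100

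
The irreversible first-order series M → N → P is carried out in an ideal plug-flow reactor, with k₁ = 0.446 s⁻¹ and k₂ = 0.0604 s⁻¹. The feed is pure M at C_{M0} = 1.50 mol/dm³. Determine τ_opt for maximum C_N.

5.18 s

Setting dC_N/dτ = 0 gives τ_opt = ln(k₂/k₁)/(k₂−k₁).
= ln(0.0604/0.446)/(0.0604−0.446) = ln(0.1354)/-0.3856 = -1.999/-0.3856 = 5.18 s.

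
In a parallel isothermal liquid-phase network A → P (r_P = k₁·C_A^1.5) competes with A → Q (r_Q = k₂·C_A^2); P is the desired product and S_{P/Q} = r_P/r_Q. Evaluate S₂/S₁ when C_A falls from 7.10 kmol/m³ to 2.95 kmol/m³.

S_{P/Q} = (k₁/k₂)·C_A^-0.5, so S₂/S₁ = (C_{A,2}/C_{A,1})^-0.5.
= (2.95/7.10)^(-0.5) = (0.4155)^(-0.5) = 1.55.

1.55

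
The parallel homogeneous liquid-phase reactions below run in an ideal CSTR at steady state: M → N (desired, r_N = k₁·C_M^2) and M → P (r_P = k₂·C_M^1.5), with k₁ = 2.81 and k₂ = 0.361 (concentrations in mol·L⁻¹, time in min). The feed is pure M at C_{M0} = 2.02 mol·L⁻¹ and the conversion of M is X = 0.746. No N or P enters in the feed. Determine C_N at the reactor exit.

Exit C_M = C_{M0}(1−X) = 2.02×0.254 = 0.5131 mol·L⁻¹.
In a CSTR the entire volume is at exit conditions, so r_N = 2.81×0.5131^2 = 0.7397 and r_P = 0.361×0.5131^1.5 = 0.1327.
Fraction of consumed M going to N: r_N/(r_N+r_P) = 0.8479.
C_N = 0.8479·C_{M0}·X = 0.8479×2.02×0.746 = 1.28 mol·L⁻¹.

1.28 mol·L⁻¹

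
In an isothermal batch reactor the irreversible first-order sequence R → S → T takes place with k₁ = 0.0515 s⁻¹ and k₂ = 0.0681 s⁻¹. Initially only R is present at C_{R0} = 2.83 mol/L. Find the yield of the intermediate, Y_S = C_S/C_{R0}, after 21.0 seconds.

The intermediate concentration in a first-order A→B→C sequence is C_S = k₁C_{R0}(e^(−k₁t) − e^(−k₂t))/(k₂−k₁).
e^(−k₁t) = e^(−0.0515×21.0) = e^(−1.081) = 0.3391; e^(−k₂t) = e^(−1.430) = 0.2393.
C_S = 0.0515×2.83/(0.0681−0.0515) × (0.3391−0.2393) = 8.780×0.09980 = 0.8762 mol/L.
Y_S = C_S/C_{R0} = 0.8762/2.83 = 0.310.

0.310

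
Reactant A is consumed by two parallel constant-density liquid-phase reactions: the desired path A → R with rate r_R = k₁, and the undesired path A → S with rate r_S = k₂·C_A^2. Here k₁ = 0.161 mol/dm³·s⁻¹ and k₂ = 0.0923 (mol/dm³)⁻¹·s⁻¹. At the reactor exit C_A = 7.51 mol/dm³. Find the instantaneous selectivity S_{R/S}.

S_{R/S} = r_R/r_S = (k₁)/(k₂·C_A^2) = (k₁/k₂)·C_A^-2.
= (0.161) / (0.0923×7.510^2) = 0.1610/5.206 = 0.0309.

0.0309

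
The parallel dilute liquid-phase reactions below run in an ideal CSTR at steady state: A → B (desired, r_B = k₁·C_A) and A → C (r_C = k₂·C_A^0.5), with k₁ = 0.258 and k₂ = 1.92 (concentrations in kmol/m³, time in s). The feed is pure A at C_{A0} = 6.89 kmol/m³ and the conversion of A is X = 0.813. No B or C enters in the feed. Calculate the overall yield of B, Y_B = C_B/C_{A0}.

0.108

Exit C_A = C_{A0}(1−X) = 6.89×0.187 = 1.288 kmol/m³.
In a CSTR the entire volume is at exit conditions, so r_B = 0.258×1.288 = 0.3324 and r_C = 1.92×1.288^0.5 = 2.179.
Fraction of consumed A going to B: r_B/(r_B+r_C) = 0.1323.
C_B = 0.1323·C_{A0}·X = 0.1323×6.89×0.813 = 0.741 kmol/m³; Y_B = C_B/C_{A0} = 0.108.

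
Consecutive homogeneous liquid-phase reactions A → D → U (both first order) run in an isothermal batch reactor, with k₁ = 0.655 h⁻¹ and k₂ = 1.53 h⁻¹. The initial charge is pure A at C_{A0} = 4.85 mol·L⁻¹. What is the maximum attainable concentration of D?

At the optimum, C_{D,max}/C_{A0} = (k₁/k₂)^[k₂/(k₂−k₁)].
= (0.655/1.53)^(1.53/(1.53−0.655)) = (0.4281)^(1.749) = 0.2268.
C_{D,max} = 0.2268×4.85 = 1.10 mol·L⁻¹.

1.10 mol·L⁻¹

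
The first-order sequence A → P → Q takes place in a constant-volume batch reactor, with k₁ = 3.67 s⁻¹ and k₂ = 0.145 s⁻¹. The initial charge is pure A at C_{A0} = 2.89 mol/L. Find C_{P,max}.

2.53 mol/L

At the optimum, C_{P,max}/C_{A0} = (k₁/k₂)^[k₂/(k₂−k₁)].
= (3.67/0.145)^(0.145/(0.145−3.67)) = (25.31)^(-0.04113) = 0.8755.
C_{P,max} = 0.8755×2.89 = 2.53 mol/L.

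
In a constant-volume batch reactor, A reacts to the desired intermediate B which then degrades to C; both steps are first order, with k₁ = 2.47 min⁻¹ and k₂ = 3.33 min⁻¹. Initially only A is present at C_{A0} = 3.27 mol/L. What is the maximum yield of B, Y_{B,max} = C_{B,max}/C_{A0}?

For a first-order series the maximum intermediate yield is C_{B,max}/C_{A0} = (k₁/k₂)^[k₂/(k₂−k₁)].
= (2.47/3.33)^(3.33/(3.33−2.47)) = (0.7417)^(3.872) = 0.3145.

0.314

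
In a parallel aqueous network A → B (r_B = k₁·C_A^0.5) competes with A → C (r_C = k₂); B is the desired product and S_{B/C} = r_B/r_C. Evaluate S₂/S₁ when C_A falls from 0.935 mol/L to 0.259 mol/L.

0.526

S_{B/C} = (k₁/k₂)·C_A^0.5, so S₂/S₁ = (C_{A,2}/C_{A,1})^0.5.
= (0.259/0.935)^0.5 = (0.2770)^0.5 = 0.526.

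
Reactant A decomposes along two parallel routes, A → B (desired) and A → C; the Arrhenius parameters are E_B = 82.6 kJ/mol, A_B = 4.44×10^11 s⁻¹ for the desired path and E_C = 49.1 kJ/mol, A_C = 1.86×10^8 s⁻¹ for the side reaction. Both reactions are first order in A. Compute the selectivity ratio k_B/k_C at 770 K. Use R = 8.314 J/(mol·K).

12.7

Since both paths have the same order in A, the concentration cancels and S_{B/C} = k_B/k_C = (A_B/A_C)·exp[(E_C−E_B)/(RT)].
(E_C−E_B)/(RT) = (49.1−82.6)×10³/(8.314×770) = -33500/6402 = -5.233.
k_B/k_C = (4.44×10^11/1.86×10^8)·exp(-5.233) = 2387 × 0.005338 = 12.7.
Since E_B > E_C, raising the temperature improves selectivity toward B.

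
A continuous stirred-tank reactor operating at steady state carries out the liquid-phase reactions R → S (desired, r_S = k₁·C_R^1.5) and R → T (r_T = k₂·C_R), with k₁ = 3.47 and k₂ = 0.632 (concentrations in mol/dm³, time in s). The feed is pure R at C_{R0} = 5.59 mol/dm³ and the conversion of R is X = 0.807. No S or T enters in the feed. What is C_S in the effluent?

Exit C_R = C_{R0}(1−X) = 5.59×0.193 = 1.079 mol/dm³.
Rates in a CSTR are evaluated at the outlet concentration: r_S = 3.47×1.079^1.5 = 3.889, r_T = 0.632×1.079 = 0.6818.
Fraction of consumed R going to S: r_S/(r_S+r_T) = 0.8508.
C_S = 0.8508·C_{R0}·X = 0.8508×5.59×0.807 = 3.84 mol/dm³.

3.84 mol/dm³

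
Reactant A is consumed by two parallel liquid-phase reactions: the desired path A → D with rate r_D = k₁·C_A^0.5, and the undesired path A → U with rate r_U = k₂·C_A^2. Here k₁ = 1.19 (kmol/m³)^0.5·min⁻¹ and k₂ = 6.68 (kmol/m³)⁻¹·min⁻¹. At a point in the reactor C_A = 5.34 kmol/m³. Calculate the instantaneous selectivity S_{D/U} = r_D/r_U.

S_{D/U} = r_D/r_U = (k₁·C_A^0.5)/(k₂·C_A^2) = (k₁/k₂)·C_A^-1.5.
= (1.19×5.340^0.5) / (6.68×5.340^2) = 2.750/190.5 = 0.0144.

0.0144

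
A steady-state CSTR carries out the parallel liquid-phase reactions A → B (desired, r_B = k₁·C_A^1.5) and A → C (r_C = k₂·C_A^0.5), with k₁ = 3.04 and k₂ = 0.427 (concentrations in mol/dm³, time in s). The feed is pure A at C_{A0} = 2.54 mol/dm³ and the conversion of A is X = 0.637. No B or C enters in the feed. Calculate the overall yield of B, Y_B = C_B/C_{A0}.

Exit C_A = C_{A0}(1−X) = 2.54×0.363 = 0.9220 mol/dm³.
Rates in a CSTR are evaluated at the outlet concentration: r_B = 3.04×0.9220^1.5 = 2.691, r_C = 0.427×0.9220^0.5 = 0.4100.
Fraction of consumed A going to B: r_B/(r_B+r_C) = 0.8678.
C_B = 0.8678·C_{A0}·X = 0.8678×2.54×0.637 = 1.40 mol/dm³; Y_B = C_B/C_{A0} = 0.553.

0.553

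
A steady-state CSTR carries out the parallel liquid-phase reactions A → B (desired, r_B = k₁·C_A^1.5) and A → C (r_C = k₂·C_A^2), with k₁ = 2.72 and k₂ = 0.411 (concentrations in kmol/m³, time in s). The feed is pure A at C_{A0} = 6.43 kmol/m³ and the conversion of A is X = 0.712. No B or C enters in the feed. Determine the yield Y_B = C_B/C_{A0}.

Exit C_A = C_{A0}(1−X) = 6.43×0.288 = 1.852 kmol/m³.
A CSTR operates uniformly at the exit composition, giving r_B = 6.854 and r_C = 1.409 (each k·C_A^n at C_A = 1.852).
Fraction of consumed A going to B: r_B/(r_B+r_C) = 0.8294.
C_B = 0.8294·C_{A0}·X = 0.8294×6.43×0.712 = 3.80 kmol/m³; Y_B = C_B/C_{A0} = 0.591.

0.591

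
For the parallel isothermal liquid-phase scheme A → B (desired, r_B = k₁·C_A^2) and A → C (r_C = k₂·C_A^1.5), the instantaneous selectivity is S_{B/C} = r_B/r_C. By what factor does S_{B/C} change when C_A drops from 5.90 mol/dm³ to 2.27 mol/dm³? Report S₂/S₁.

0.620

S_{B/C} = (k₁/k₂)·C_A^0.5, so S₂/S₁ = (C_{A,2}/C_{A,1})^0.5.
= (2.27/5.90)^0.5 = (0.3847)^0.5 = 0.620.
Selectivity toward B falls as C_A falls — high-concentration operation is favoured.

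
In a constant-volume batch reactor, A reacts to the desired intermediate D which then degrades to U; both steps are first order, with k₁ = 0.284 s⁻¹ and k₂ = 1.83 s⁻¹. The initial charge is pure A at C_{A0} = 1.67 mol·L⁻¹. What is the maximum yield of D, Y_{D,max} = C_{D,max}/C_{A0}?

For a first-order series the maximum intermediate yield is C_{D,max}/C_{A0} = (k₁/k₂)^[k₂/(k₂−k₁)].
= (0.284/1.83)^(1.83/(1.83−0.284)) = (0.1552)^(1.184) = 0.1102.

0.110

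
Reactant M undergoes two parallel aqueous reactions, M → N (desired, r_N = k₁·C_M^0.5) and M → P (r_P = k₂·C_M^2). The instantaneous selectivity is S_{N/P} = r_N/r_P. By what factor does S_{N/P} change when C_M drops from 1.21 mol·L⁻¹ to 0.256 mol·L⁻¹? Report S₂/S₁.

10.3

S_{N/P} = (k₁/k₂)·C_M^-1.5, so S₂/S₁ = (C_{M,2}/C_{M,1})^-1.5.
= (0.256/1.21)^(-1.5) = (0.2116)^(-1.5) = 10.3.
Selectivity toward N rises as C_M falls — low-concentration operation is favoured.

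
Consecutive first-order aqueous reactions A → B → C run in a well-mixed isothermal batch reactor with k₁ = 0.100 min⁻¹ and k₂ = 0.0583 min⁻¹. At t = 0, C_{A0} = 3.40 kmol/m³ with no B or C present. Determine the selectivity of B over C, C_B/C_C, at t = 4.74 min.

Solving the coupled first-order balances gives C_B(t) = [k₁/(k₂−k₁)]·C_{A0}·(e^(−k₁t) − e^(−k₂t)).
e^(−k₁t) = e^(−0.100×4.74) = e^(−0.4740) = 0.6225; e^(−k₂t) = e^(−0.2763) = 0.7586.
C_B = 0.100×3.40/(0.0583−0.100) × (0.6225−0.7586) = (-8.153)×(-0.1360) = 1.109 kmol/m³.
C_A = C_{A0}e^(−k₁t) = 2.117 kmol/m³, so C_C = C_{A0}−C_A−C_B = 0.1742 kmol/m³; C_B/C_C = 6.37.

6.37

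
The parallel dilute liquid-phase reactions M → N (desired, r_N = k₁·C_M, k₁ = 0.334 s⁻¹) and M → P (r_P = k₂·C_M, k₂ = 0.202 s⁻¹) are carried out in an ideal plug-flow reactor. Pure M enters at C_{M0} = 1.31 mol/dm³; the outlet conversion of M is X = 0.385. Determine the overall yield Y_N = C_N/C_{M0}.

0.240

C_M = C_{M0}(1−X) = 0.8056 mol/dm³.
Both paths are first order in M, so the instantaneous fraction to N is constant: dC_N/d(−C_M) = k₁/(k₁+k₂) = 0.6231.
C_N = 0.6231·(C_{M0}−C_M) = 0.6231×0.5044 = 0.314 mol/dm³.
Y_N = C_N/C_{M0} = 0.3143/1.31 = 0.240.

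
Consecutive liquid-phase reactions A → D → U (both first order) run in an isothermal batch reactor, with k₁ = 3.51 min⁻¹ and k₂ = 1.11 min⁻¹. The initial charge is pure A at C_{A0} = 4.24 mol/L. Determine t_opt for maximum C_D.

The intermediate peaks when r₁ = r₂, i.e. k₁e^(−k₁t) = k₂e^(−k₂t), giving t_opt = ln(k₂/k₁)/(k₂−k₁).
= ln(1.11/3.51)/(1.11−3.51) = ln(0.3162)/-2.400 = -1.151/-2.400 = 0.480 min.

0.480 min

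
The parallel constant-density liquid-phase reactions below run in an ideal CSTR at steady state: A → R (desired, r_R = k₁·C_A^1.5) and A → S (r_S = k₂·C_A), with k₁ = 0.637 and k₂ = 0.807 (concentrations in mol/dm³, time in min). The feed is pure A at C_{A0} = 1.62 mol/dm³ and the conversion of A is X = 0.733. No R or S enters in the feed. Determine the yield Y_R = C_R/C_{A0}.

Exit C_A = C_{A0}(1−X) = 1.62×0.267 = 0.4325 mol/dm³.
A CSTR operates uniformly at the exit composition, giving r_R = 0.1812 and r_S = 0.3491 (each k·C_A^n at C_A = 0.4325).
Fraction of consumed A going to R: r_R/(r_R+r_S) = 0.3417.
C_R = 0.3417·C_{A0}·X = 0.3417×1.62×0.733 = 0.406 mol/dm³; Y_R = C_R/C_{A0} = 0.250.

0.250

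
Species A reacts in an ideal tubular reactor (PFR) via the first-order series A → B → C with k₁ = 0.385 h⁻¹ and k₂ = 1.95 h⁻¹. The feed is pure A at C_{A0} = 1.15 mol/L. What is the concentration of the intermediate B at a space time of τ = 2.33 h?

For first-order series with pure A initially, C_B(τ) = k₁C_{A0}/(k₂−k₁)·(e^(−k₁τ) − e^(−k₂τ)).
e^(−k₁τ) = e^(−0.385×2.33) = e^(−0.8971) = 0.4078; e^(−k₂τ) = e^(−4.543) = 0.01064.
C_B = 0.385×1.15/(1.95−0.385) × (0.4078−0.01064) = 0.2829×0.3971 = 0.1124 mol/L.

0.112 mol/L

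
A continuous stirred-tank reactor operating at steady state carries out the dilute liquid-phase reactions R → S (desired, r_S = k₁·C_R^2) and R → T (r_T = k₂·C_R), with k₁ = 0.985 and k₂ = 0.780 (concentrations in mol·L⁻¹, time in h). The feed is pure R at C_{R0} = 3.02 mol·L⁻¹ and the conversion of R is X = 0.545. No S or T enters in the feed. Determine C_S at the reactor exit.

Exit C_R = C_{R0}(1−X) = 3.02×0.455 = 1.374 mol·L⁻¹.
A CSTR operates uniformly at the exit composition, giving r_S = 1.860 and r_T = 1.072 (each k·C_R^n at C_R = 1.374).
Fraction of consumed R going to S: r_S/(r_S+r_T) = 0.6344.
C_S = 0.6344·C_{R0}·X = 0.6344×3.02×0.545 = 1.04 mol·L⁻¹.

1.04 mol·L⁻¹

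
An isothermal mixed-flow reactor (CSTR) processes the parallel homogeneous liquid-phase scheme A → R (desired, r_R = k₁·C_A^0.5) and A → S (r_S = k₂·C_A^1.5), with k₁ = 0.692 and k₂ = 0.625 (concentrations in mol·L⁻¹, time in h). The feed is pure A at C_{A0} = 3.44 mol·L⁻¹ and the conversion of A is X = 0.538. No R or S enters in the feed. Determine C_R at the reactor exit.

0.760 mol·L⁻¹

Exit C_A = C_{A0}(1−X) = 3.44×0.462 = 1.589 mol·L⁻¹.
In a CSTR the entire volume is at exit conditions, so r_R = 0.692×1.589^0.5 = 0.8724 and r_S = 0.625×1.589^1.5 = 1.252.
Fraction of consumed A going to R: r_R/(r_R+r_S) = 0.4106.
C_R = 0.4106·C_{A0}·X = 0.4106×3.44×0.538 = 0.760 mol·L⁻¹.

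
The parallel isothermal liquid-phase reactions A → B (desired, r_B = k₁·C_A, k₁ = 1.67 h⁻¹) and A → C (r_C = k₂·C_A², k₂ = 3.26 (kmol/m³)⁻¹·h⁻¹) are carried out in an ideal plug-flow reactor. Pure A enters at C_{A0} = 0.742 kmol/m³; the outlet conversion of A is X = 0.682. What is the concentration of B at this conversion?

0.265 kmol/m³

C_A = C_{A0}(1−X) = 0.2360 kmol/m³.
Along a PFR/batch, dC_B/dC_A = −r_B/(r_B+r_C) = −k₁/(k₁+k₂·C_A).
Integrating from C_{A0} to C_A: C_B = (1.67/3.26)·ln[(1.67+3.26·0.742)/(1.67+3.26·0.236)] = 0.5123·ln(4.089/2.439) = 0.2646 kmol/m³.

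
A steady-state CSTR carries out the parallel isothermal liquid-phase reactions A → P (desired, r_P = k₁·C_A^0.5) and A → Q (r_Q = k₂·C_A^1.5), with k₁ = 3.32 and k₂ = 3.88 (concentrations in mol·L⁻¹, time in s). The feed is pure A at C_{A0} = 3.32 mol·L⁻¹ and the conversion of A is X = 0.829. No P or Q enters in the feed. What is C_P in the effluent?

Exit C_A = C_{A0}(1−X) = 3.32×0.171 = 0.5677 mol·L⁻¹.
Rates in a CSTR are evaluated at the outlet concentration: r_P = 3.32×0.5677^0.5 = 2.502, r_Q = 3.88×0.5677^1.5 = 1.660.
Fraction of consumed A going to P: r_P/(r_P+r_Q) = 0.6011.
C_P = 0.6011·C_{A0}·X = 0.6011×3.32×0.829 = 1.65 mol·L⁻¹.

1.65 mol·L⁻¹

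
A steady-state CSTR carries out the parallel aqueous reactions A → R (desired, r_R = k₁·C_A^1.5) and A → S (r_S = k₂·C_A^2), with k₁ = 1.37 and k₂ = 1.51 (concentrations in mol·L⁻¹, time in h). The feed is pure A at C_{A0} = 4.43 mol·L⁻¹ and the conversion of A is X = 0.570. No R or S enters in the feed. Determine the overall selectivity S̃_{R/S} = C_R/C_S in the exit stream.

0.657

Exit C_A = C_{A0}(1−X) = 4.43×0.430 = 1.905 mol·L⁻¹.
A CSTR operates uniformly at the exit composition, giving r_R = 3.602 and r_S = 5.479 (each k·C_A^n at C_A = 1.905).
Overall selectivity = C_R/C_S = r_Rτ/(r_Sτ) = r_R/r_S = 0.657.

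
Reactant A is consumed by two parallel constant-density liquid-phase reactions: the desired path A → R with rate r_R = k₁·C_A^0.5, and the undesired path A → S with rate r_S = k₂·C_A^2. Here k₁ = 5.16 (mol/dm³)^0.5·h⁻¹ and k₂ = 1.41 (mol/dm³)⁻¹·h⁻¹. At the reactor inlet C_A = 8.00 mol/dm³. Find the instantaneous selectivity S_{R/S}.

S_{R/S} = r_R/r_S = (k₁·C_A^0.5)/(k₂·C_A^2) = (k₁/k₂)·C_A^-1.5.
= (5.16×8.000^0.5) / (1.41×8.000^2) = 14.59/90.24 = 0.162.
The undesired path is higher order in A, so low C_A (CSTR or dilute feed) favours R.

0.162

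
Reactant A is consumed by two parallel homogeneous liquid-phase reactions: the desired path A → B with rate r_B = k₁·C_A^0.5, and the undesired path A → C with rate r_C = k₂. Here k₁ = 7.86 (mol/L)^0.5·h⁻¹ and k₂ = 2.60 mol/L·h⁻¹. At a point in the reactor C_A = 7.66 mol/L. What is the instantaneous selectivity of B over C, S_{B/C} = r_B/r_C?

8.37

S_{B/C} = r_B/r_C = (k₁·C_A^0.5)/(k₂) = (k₁/k₂)·C_A^0.5.
= (7.86×7.660^0.5) / (2.60) = 21.75/2.600 = 8.37.
Since the desired path is higher order in A, keeping C_A high (PFR or concentrated feed) favours B.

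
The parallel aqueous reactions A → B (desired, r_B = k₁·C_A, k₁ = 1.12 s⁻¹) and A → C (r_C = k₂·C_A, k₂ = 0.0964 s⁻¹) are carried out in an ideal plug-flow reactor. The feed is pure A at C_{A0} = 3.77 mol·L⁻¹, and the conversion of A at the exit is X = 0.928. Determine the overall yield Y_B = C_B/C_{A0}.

0.854

C_A = C_{A0}(1−X) = 0.2714 mol·L⁻¹.
Both paths are first order in A, so the instantaneous fraction to B is constant: dC_B/d(−C_A) = k₁/(k₁+k₂) = 0.9207.
C_B = 0.9207·(C_{A0}−C_A) = 0.9207×3.499 = 3.22 mol·L⁻¹.
Y_B = C_B/C_{A0} = 3.221/3.77 = 0.854.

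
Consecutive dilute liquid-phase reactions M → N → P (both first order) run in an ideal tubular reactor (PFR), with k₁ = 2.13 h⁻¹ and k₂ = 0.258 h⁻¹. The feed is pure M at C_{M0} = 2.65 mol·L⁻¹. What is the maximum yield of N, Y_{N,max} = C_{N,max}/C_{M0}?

Evaluating C_N at τ_opt = ln(k₂/k₁)/(k₂−k₁) gives C_{N,max}/C_{M0} = (k₁/k₂)^[k₂/(k₂−k₁)].
= (2.13/0.258)^(0.258/(0.258−2.13)) = (8.256)^(-0.1378) = 0.7476.

0.748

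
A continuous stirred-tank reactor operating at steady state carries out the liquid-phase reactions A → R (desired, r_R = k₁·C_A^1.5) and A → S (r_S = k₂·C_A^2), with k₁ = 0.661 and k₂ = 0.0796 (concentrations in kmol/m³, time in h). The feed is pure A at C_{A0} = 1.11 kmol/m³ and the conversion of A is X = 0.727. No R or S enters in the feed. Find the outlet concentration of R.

0.757 kmol/m³

Exit C_A = C_{A0}(1−X) = 1.11×0.273 = 0.3030 kmol/m³.
In a CSTR the entire volume is at exit conditions, so r_R = 0.661×0.3030^1.5 = 0.1103 and r_S = 0.0796×0.3030^2 = 0.007309.
Fraction of consumed A going to R: r_R/(r_R+r_S) = 0.9378.
C_R = 0.9378·C_{A0}·X = 0.9378×1.11×0.727 = 0.757 kmol/m³.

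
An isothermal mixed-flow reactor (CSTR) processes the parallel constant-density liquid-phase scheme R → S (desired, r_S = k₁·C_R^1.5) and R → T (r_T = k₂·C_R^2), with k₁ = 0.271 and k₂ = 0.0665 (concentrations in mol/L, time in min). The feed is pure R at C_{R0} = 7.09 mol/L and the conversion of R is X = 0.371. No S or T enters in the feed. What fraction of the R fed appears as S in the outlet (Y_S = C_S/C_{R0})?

0.244

Exit C_R = C_{R0}(1−X) = 7.09×0.629 = 4.460 mol/L.
In a CSTR the entire volume is at exit conditions, so r_S = 0.271×4.460^1.5 = 2.552 and r_T = 0.0665×4.460^2 = 1.323.
Fraction of consumed R going to S: r_S/(r_S+r_T) = 0.6587.
C_S = 0.6587·C_{R0}·X = 0.6587×7.09×0.371 = 1.73 mol/L; Y_S = C_S/C_{R0} = 0.244.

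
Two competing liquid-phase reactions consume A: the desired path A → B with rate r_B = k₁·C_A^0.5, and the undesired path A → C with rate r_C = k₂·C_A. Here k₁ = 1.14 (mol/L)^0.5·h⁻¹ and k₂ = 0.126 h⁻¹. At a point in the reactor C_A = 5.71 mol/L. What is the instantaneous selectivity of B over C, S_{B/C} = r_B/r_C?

S_{B/C} = r_B/r_C = (k₁·C_A^0.5)/(k₂·C_A) = (k₁/k₂)·C_A^-0.5.
= (1.14×5.710^0.5) / (0.126×5.710) = 2.724/0.7195 = 3.79.
The undesired path is higher order in A, so low C_A (CSTR or dilute feed) favours B.

3.79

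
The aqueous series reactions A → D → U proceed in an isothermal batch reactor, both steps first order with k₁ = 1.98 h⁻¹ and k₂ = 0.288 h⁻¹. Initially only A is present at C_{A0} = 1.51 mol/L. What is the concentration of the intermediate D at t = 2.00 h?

The intermediate concentration in a first-order A→B→C sequence is C_D = k₁C_{A0}(e^(−k₁t) − e^(−k₂t))/(k₂−k₁).
e^(−k₁t) = e^(−1.98×2.00) = e^(−3.960) = 0.01906; e^(−k₂t) = e^(−0.5760) = 0.5621.
C_D = 1.98×1.51/(0.288−1.98) × (0.01906−0.5621) = (-1.767)×(-0.5431) = 0.9596 mol/L.

0.960 mol/L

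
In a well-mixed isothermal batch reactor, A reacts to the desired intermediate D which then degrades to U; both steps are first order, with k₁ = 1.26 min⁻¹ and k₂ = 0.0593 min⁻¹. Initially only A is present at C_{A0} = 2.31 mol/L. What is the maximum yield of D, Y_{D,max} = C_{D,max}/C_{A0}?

0.860

Evaluating C_D at t_opt = ln(k₂/k₁)/(k₂−k₁) gives C_{D,max}/C_{A0} = (k₁/k₂)^[k₂/(k₂−k₁)].
= (1.26/0.0593)^(0.0593/(0.0593−1.26)) = (21.25)^(-0.04939) = 0.8599.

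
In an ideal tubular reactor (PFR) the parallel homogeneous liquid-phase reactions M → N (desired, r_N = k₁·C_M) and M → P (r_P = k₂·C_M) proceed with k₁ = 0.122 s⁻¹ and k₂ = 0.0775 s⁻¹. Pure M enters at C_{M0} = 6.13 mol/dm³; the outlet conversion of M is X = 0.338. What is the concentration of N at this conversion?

C_M = C_{M0}(1−X) = 4.058 mol/dm³.
Both paths are first order in M, so the instantaneous fraction to N is constant: dC_N/d(−C_M) = k₁/(k₁+k₂) = 0.6115.
C_N = 0.6115·(C_{M0}−C_M) = 0.6115×2.072 = 1.27 mol/dm³.

1.27 mol/dm³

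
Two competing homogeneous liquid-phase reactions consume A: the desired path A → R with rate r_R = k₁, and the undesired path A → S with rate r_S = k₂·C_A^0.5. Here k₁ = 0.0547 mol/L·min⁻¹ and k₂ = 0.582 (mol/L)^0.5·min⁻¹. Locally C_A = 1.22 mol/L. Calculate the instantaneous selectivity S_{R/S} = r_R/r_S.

S_{R/S} = r_R/r_S = (k₁)/(k₂·C_A^0.5) = (k₁/k₂)·C_A^-0.5.
= (0.0547) / (0.582×1.220^0.5) = 0.05470/0.6428 = 0.0851.
The undesired path is higher order in A, so low C_A (CSTR or dilute feed) favours R.

0.0851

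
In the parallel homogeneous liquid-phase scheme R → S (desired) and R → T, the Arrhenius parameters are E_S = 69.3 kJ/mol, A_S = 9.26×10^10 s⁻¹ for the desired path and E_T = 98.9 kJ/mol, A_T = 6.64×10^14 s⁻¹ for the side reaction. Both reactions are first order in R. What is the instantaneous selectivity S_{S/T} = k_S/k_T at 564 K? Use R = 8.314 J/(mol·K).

k_S/k_T = (A_S/A_T)·exp[−(E_S−E_T)/(RT)] = (A_S/A_T)·exp[(E_T−E_S)/(RT)].
(E_T−E_S)/(RT) = (98.9−69.3)×10³/(8.314×564) = 29600/4689 = 6.313.
k_S/k_T = (9.26×10^10/6.64×10^14)·exp(6.313) = 1.395×10^-4 × 551.4 = 0.0769.

0.0769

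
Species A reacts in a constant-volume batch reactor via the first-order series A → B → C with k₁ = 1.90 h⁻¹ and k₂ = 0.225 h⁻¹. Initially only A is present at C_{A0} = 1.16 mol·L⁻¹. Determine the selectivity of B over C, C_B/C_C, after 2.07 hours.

The intermediate concentration in a first-order A→B→C sequence is C_B = k₁C_{A0}(e^(−k₁t) − e^(−k₂t))/(k₂−k₁).
e^(−k₁t) = e^(−1.90×2.07) = e^(−3.933) = 0.01958; e^(−k₂t) = e^(−0.4657) = 0.6277.
C_B = 1.90×1.16/(0.225−1.90) × (0.01958−0.6277) = (-1.316)×(-0.6081) = 0.8001 mol·L⁻¹.
C_A = C_{A0}e^(−k₁t) = 0.02272 mol·L⁻¹, so C_C = C_{A0}−C_A−C_B = 0.3372 mol·L⁻¹; C_B/C_C = 2.37.

2.37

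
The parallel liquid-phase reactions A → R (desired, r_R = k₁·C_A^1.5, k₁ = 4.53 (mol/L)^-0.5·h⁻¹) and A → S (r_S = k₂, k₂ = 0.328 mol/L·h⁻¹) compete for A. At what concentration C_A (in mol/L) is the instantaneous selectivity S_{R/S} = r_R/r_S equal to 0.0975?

S_{R/S} = (k₁/k₂)·C_A^1.5 ⇒ C_A = (S·k₂/k₁)^(1/1.5).
= (0.0975×0.328/4.53)^(0.6667) = (0.007060)^(0.6667) = 0.0368 mol/L.

0.0368 mol/L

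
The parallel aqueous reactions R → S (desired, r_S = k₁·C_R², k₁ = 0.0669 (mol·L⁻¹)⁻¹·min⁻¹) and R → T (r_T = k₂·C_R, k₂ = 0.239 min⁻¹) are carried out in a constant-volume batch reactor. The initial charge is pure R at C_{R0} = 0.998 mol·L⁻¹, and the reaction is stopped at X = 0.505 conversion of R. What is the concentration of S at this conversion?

C_R = C_{R0}(1−X) = 0.4940 mol·L⁻¹.
Along a PFR/batch, dC_T/dC_R = −r_T/(r_S+r_T) = −k₂/(k₂+k₁·C_R).
Integrating from C_{R0} to C_R: C_T = (0.239/0.0669)·ln[(0.239+0.0669·0.998)/(0.239+0.0669·0.494)] = 3.572·ln(0.3058/0.2720) = 0.4174 mol·L⁻¹.
Then C_S = (C_{R0}−C_R) − C_T = 0.5040 − 0.4174 = 0.08659 mol·L⁻¹.

0.0866 mol·L⁻¹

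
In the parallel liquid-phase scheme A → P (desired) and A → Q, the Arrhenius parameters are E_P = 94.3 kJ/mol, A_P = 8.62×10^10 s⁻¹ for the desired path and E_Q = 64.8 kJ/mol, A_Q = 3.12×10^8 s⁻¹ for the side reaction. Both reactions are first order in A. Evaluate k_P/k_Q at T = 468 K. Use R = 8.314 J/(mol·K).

0.141

With equal orders, S_{P/Q} = k_P/k_Q = (A_P/A_Q)·exp[(E_Q−E_P)/(RT)].
(E_Q−E_P)/(RT) = (64.8−94.3)×10³/(8.314×468) = -29500/3891 = -7.582.
k_P/k_Q = (8.62×10^10/3.12×10^8)·exp(-7.582) = 276.3 × 5.097×10^-4 = 0.141.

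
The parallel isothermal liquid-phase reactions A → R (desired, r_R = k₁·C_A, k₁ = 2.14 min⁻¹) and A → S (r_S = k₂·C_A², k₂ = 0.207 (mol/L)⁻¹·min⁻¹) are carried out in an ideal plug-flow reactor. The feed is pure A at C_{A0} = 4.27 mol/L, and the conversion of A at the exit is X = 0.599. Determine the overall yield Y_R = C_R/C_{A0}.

C_A = C_{A0}(1−X) = 1.712 mol/L.
Along a PFR/batch, dC_R/dC_A = −r_R/(r_R+r_S) = −k₁/(k₁+k₂·C_A).
Integrating from C_{A0} to C_A: C_R = (2.14/0.207)·ln[(2.14+0.207·4.27)/(2.14+0.207·1.71)] = 10.34·ln(3.024/2.494) = 1.990 mol/L.
Y_R = C_R/C_{A0} = 1.990/4.27 = 0.466.

0.466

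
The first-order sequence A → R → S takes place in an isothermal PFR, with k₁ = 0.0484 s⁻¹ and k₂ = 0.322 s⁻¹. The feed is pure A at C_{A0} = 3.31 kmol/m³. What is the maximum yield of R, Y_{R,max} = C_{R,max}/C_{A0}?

At the optimum, C_{R,max}/C_{A0} = (k₁/k₂)^[k₂/(k₂−k₁)].
= (0.0484/0.322)^(0.322/(0.322−0.0484)) = (0.1503)^(1.177) = 0.1075.

0.107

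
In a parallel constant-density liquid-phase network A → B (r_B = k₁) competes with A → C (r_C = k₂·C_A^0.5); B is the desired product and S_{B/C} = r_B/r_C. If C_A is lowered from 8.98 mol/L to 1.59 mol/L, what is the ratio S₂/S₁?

2.38

S_{B/C} = (k₁/k₂)·C_A^-0.5, so S₂/S₁ = (C_{A,2}/C_{A,1})^-0.5.
= (1.59/8.98)^(-0.5) = (0.1771)^(-0.5) = 2.38.
Selectivity toward B rises as C_A falls — low-concentration operation is favoured.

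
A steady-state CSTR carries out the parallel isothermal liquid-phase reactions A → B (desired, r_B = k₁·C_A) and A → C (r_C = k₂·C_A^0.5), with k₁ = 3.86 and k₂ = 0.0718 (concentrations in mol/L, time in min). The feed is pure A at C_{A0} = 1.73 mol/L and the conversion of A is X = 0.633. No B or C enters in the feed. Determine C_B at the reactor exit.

Exit C_A = C_{A0}(1−X) = 1.73×0.367 = 0.6349 mol/L.
Rates in a CSTR are evaluated at the outlet concentration: r_B = 3.86×0.6349 = 2.451, r_C = 0.0718×0.6349^0.5 = 0.05721.
Fraction of consumed A going to B: r_B/(r_B+r_C) = 0.9772.
C_B = 0.9772·C_{A0}·X = 0.9772×1.73×0.633 = 1.07 mol/L.

1.07 mol/L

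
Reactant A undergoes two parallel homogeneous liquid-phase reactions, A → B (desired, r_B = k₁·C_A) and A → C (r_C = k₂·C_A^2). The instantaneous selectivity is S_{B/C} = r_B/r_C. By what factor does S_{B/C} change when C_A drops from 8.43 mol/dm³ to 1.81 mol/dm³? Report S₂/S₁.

S_{B/C} = (k₁/k₂)·C_A⁻¹, so S₂/S₁ = (C_{A,2}/C_{A,1})⁻¹.
= 8.43/1.81 = 4.66.
Selectivity toward B rises as C_A falls — low-concentration operation is favoured.

4.66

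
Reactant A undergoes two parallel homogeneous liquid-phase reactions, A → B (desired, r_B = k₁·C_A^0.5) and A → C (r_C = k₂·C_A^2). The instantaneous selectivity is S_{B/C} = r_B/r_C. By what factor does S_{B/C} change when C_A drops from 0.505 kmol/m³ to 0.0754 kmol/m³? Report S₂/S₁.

S_{B/C} = (k₁/k₂)·C_A^-1.5, so S₂/S₁ = (C_{A,2}/C_{A,1})^-1.5.
= (0.0754/0.505)^(-1.5) = (0.1493)^(-1.5) = 17.3.
Selectivity toward B rises as C_A falls — low-concentration operation is favoured.

17.3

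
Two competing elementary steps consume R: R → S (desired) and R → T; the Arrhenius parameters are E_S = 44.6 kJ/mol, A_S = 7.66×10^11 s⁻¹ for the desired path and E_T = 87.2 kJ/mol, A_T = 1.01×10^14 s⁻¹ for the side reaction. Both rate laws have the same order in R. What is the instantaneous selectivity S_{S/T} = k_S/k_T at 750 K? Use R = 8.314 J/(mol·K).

Since both paths have the same order in R, the concentration cancels and S_{S/T} = k_S/k_T = (A_S/A_T)·exp[(E_T−E_S)/(RT)].
(E_T−E_S)/(RT) = (87.2−44.6)×10³/(8.314×750) = 42600/6236 = 6.832.
k_S/k_T = (7.66×10^11/1.01×10^14)·exp(6.832) = 0.007584 × 926.9 = 7.03.

7.03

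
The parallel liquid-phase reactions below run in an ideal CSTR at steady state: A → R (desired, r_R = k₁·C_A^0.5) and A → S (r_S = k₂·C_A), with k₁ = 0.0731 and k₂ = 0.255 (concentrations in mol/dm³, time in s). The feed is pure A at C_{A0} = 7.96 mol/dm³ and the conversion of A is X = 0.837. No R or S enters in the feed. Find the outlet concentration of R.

Exit C_A = C_{A0}(1−X) = 7.96×0.163 = 1.297 mol/dm³.
In a CSTR the entire volume is at exit conditions, so r_R = 0.0731×1.297^0.5 = 0.08327 and r_S = 0.255×1.297 = 0.3309.
Fraction of consumed A going to R: r_R/(r_R+r_S) = 0.2011.
C_R = 0.2011·C_{A0}·X = 0.2011×7.96×0.837 = 1.34 mol/dm³.

1.34 mol/dm³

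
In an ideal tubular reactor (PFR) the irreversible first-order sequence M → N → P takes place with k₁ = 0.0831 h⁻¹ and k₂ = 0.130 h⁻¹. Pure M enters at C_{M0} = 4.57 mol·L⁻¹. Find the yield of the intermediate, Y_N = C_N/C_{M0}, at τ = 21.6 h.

For first-order series with pure M initially, C_N(τ) = k₁C_{M0}/(k₂−k₁)·(e^(−k₁τ) − e^(−k₂τ)).
e^(−k₁τ) = e^(−0.0831×21.6) = e^(−1.795) = 0.1661; e^(−k₂τ) = e^(−2.808) = 0.06033.
C_N = 0.0831×4.57/(0.130−0.0831) × (0.1661−0.06033) = 8.097×0.1058 = 0.8568 mol·L⁻¹.
Y_N = C_N/C_{M0} = 0.8568/4.57 = 0.187.

0.187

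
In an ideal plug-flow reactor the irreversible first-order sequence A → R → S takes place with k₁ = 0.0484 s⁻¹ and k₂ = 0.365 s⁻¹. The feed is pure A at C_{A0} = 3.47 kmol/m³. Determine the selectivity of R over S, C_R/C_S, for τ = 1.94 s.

2.48

For first-order series with pure A initially, C_R(τ) = k₁C_{A0}/(k₂−k₁)·(e^(−k₁τ) − e^(−k₂τ)).
e^(−k₁τ) = e^(−0.0484×1.94) = e^(−0.09390) = 0.9104; e^(−k₂τ) = e^(−0.7081) = 0.4926.
C_R = 0.0484×3.47/(0.365−0.0484) × (0.9104−0.4926) = 0.5305×0.4178 = 0.2216 kmol/m³.
C_A = C_{A0}e^(−k₁τ) = 3.159 kmol/m³, so C_S = C_{A0}−C_A−C_R = 0.08936 kmol/m³; C_R/C_S = 2.48.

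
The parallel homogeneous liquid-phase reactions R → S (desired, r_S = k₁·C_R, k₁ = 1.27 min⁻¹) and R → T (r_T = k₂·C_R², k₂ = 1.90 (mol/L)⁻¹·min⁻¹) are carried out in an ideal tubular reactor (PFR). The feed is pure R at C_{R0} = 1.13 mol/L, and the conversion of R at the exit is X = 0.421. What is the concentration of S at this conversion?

0.205 mol/L

C_R = C_{R0}(1−X) = 0.6543 mol/L.
Along a PFR/batch, dC_S/dC_R = −r_S/(r_S+r_T) = −k₁/(k₁+k₂·C_R).
Integrating from C_{R0} to C_R: C_S = (1.27/1.90)·ln[(1.27+1.90·1.13)/(1.27+1.90·0.654)] = 0.6684·ln(3.417/2.513) = 0.2054 mol/L.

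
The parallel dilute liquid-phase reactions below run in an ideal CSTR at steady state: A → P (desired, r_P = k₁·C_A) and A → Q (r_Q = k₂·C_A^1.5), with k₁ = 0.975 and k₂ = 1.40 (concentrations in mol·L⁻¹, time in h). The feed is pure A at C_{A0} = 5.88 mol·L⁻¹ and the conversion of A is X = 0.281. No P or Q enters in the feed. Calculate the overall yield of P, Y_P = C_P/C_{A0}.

Exit C_A = C_{A0}(1−X) = 5.88×0.719 = 4.228 mol·L⁻¹.
A CSTR operates uniformly at the exit composition, giving r_P = 4.122 and r_Q = 12.17 (each k·C_A^n at C_A = 4.228).
Fraction of consumed A going to P: r_P/(r_P+r_Q) = 0.2530.
C_P = 0.2530·C_{A0}·X = 0.2530×5.88×0.281 = 0.418 mol·L⁻¹; Y_P = C_P/C_{A0} = 0.0711.

0.0711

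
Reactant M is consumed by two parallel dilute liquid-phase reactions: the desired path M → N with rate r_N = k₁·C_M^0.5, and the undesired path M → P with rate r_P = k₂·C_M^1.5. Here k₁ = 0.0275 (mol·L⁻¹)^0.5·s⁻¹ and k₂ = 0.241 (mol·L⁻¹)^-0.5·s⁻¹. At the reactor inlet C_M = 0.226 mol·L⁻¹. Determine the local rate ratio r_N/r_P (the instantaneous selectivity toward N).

S_{N/P} = r_N/r_P = (k₁·C_M^0.5)/(k₂·C_M^1.5) = (k₁/k₂)·C_M⁻¹.
= (0.0275×0.2260^0.5) / (0.241×0.2260^1.5) = 0.01307/0.02589 = 0.505.

0.505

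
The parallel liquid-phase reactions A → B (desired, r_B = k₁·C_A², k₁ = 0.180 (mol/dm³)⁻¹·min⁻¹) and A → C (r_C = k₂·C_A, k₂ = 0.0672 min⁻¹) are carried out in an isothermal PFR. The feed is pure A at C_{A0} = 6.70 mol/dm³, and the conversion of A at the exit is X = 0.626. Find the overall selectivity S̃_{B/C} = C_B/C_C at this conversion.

11.5

C_A = C_{A0}(1−X) = 2.506 mol/dm³.
Along a PFR/batch, dC_C/dC_A = −r_C/(r_B+r_C) = −k₂/(k₂+k₁·C_A).
Integrating from C_{A0} to C_A: C_C = (0.0672/0.180)·ln[(0.0672+0.180·6.70)/(0.0672+0.180·2.51)] = 0.3733·ln(1.273/0.5182) = 0.3356 mol/dm³.
Then C_B = (C_{A0}−C_A) − C_C = 4.194 − 0.3356 = 3.859 mol/dm³.
S̃_{B/C} = C_B/C_C = 3.859/0.3356 = 11.5.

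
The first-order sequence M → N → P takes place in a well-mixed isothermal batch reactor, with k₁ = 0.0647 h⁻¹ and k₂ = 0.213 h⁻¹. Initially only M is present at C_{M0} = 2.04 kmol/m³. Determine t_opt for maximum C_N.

8.03 h

Setting dC_N/dt = 0 gives t_opt = ln(k₂/k₁)/(k₂−k₁).
= ln(0.213/0.0647)/(0.213−0.0647) = ln(3.292)/0.1483 = 1.192/0.1483 = 8.03 h.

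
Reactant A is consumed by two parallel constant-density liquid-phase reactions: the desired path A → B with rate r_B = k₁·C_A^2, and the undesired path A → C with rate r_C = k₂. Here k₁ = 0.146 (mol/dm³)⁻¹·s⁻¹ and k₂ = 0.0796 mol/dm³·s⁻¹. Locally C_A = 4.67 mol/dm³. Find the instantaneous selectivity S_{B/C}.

40.0

S_{B/C} = r_B/r_C = (k₁·C_A^2)/(k₂) = (k₁/k₂)·C_A^2.
= (0.146×4.670^2) / (0.0796) = 3.184/0.07960 = 40.0.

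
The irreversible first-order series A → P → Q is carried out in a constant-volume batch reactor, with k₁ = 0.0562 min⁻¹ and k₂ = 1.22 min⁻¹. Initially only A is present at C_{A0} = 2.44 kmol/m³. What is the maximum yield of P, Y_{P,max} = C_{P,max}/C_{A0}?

For a first-order series the maximum intermediate yield is C_{P,max}/C_{A0} = (k₁/k₂)^[k₂/(k₂−k₁)].
= (0.0562/1.22)^(1.22/(1.22−0.0562)) = (0.04607)^(1.048) = 0.03970.

0.0397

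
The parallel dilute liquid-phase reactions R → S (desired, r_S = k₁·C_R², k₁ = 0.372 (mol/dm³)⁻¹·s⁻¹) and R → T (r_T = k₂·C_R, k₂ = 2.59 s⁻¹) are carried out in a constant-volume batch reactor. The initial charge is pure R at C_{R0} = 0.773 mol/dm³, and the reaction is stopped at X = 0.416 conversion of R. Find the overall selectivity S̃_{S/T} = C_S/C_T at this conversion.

C_R = C_{R0}(1−X) = 0.4514 mol/dm³.
Along a PFR/batch, dC_T/dC_R = −r_T/(r_S+r_T) = −k₂/(k₂+k₁·C_R).
Integrating from C_{R0} to C_R: C_T = (2.59/0.372)·ln[(2.59+0.372·0.773)/(2.59+0.372·0.451)] = 6.962·ln(2.878/2.758) = 0.2956 mol/dm³.
Then C_S = (C_{R0}−C_R) − C_T = 0.3216 − 0.2956 = 0.02595 mol/dm³.
S̃_{S/T} = C_S/C_T = 0.02595/0.2956 = 0.0878.

0.0878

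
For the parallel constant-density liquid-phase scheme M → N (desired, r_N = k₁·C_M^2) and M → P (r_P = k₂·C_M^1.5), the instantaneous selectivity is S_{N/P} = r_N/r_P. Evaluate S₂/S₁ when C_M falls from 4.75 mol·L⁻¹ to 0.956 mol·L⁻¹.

0.449

S_{N/P} = (k₁/k₂)·C_M^0.5, so S₂/S₁ = (C_{M,2}/C_{M,1})^0.5.
= (0.956/4.75)^0.5 = (0.2013)^0.5 = 0.449.
Selectivity toward N falls as C_M falls — high-concentration operation is favoured.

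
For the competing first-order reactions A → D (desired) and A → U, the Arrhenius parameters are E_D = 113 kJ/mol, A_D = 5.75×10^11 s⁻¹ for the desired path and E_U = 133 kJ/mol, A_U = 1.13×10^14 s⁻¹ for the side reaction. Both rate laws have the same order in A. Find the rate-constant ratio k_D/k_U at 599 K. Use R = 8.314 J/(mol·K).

With equal orders, S_{D/U} = k_D/k_U = (A_D/A_U)·exp[(E_U−E_D)/(RT)].
(E_U−E_D)/(RT) = (133−113)×10³/(8.314×599) = 20000/4980 = 4.016.
k_D/k_U = (5.75×10^11/1.13×10^14)·exp(4.016) = 0.005088 × 55.48 = 0.282.
Since E_D < E_U, lowering the temperature improves selectivity toward D.

0.282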